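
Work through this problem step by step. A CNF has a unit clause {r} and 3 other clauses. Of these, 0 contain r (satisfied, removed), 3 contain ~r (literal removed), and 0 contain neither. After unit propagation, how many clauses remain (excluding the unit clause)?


Satisfied (removed): 0
Shortened (remain): 3
Unchanged (remain): 0
Remaining = 3 + 0 = 3

3


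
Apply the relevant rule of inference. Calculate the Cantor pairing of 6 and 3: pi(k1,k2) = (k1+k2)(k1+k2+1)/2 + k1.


k1 + k2 = 9
(k1+k2)(k1+k2+1)/2 = 9 * 10 / 2 = 45
pi = 45 + 6 = 51

51


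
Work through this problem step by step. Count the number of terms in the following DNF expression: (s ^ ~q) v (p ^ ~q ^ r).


A DNF formula is a disjunction of terms (conjunctions).
Terms are separated by v.
Counting the disjuncts: 2 terms.

2


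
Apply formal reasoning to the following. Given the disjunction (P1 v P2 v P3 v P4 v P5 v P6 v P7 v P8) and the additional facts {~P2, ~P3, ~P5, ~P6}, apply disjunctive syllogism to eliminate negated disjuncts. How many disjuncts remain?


Original disjuncts (8): P1, P2, P3, P4, P5, P6, P7, P8
Negated (eliminate): ~P2, ~P3, ~P5, ~P6
Remaining disjuncts: P1, P4, P7, P8
Count = 8 - 4 = 4

4


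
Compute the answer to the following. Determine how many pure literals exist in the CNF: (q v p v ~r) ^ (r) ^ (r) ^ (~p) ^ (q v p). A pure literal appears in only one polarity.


Check each variable for pure literal status:
p: mixed (not pure)
q: pure positive
r: mixed (not pure)
Pure literal count = 1

1


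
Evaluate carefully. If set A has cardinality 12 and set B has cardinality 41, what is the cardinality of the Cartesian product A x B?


The Cartesian product A x B contains all ordered pairs (a, b).
|A x B| = |A| * |B| = 12 * 41 = 492

492


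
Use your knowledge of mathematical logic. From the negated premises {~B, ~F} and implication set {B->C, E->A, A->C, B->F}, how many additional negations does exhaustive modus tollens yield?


Initial negated facts: {~B, ~F}
Apply modus tollens to closure:
  (no implication fires)
Final negated: {~B, ~F}
New negations: {(none)}
Count = 0

0


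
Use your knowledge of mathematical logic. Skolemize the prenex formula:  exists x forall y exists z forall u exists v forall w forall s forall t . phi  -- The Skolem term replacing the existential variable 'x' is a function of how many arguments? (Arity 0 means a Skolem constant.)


Quantifier prefix: exists x forall y exists z forall u exists v forall w forall s forall t
'x' is existentially quantified at position 1.
No universal quantifiers precede it.
Skolem function arity = 0 (a Skolem constant)

0


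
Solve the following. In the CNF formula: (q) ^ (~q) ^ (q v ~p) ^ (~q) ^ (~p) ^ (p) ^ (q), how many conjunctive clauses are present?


A CNF formula is a conjunction of clauses.
Clauses are separated by ^.
Counting the conjuncts: 7 clauses.

7


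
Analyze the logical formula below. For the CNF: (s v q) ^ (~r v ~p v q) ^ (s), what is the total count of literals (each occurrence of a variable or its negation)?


Counting literals in each clause:
Clause 1: 2 literal(s)
Clause 2: 3 literal(s)
Clause 3: 1 literal(s)
Total = 6

6


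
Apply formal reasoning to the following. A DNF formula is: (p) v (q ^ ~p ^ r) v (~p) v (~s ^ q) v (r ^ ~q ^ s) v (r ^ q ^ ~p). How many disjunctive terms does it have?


A DNF formula is a disjunction of terms (conjunctions).
Terms are separated by v.
Counting the disjuncts: 6 terms.

6


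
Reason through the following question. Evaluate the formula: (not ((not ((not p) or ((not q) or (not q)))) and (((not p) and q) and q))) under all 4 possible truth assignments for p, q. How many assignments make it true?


Check all 4 assignments:
p=0, q=0: 1
p=0, q=1: 1
p=1, q=0: 1
p=1, q=1: 1
Count of True = 4

4


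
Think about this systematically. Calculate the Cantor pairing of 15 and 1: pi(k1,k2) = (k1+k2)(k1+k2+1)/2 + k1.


k1 + k2 = 16
(k1+k2)(k1+k2+1)/2 = 16 * 17 / 2 = 136
pi = 136 + 15 = 151

151


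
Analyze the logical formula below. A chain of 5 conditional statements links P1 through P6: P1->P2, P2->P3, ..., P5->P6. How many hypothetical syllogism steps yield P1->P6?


With 5 implications in a chain connecting 6 propositions:
P1->P2, P2->P3, ..., P5->P6
Steps needed = (number of implications) - 1 = 5 - 1 = 4

4


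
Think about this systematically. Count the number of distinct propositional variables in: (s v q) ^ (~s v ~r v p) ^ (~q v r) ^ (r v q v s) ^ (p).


Identify each variable that appears in the formula.
Variables found: p, q, r, s
Count = 4

4


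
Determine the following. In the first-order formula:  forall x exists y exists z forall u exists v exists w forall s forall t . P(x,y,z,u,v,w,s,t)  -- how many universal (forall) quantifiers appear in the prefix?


Quantifier prefix: forall x exists y exists z forall u exists v exists w forall s forall t
Mark each quantifier type:
  U E E U E E U U
Universal count = 4, Existential count = 4
Asked for universal (forall) quantifiers: 4

4


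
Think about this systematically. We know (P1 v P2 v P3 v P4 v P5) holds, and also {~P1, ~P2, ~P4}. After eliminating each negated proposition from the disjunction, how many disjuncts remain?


Original disjuncts (5): P1, P2, P3, P4, P5
Negated (eliminate): ~P1, ~P2, ~P4
Remaining disjuncts: P3, P5
Count = 5 - 3 = 2

2


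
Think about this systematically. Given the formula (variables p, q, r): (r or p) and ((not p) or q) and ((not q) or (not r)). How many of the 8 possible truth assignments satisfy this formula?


Evaluate all 8 assignments for p, q, r:
p=0, q=0, r=0: 0
p=0, q=0, r=1: 1
p=0, q=1, r=0: 0
p=0, q=1, r=1: 0
p=1, q=0, r=0: 0
p=1, q=0, r=1: 0
p=1, q=1, r=0: 1
p=1, q=1, r=1: 0
Satisfying count = 2

2


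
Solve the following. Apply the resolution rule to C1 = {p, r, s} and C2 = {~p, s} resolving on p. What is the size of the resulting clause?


Remove p from C1 and ~p from C2.
C1 remainder: {r, s}
C2 remainder: {s}
Union (resolvent): {r, s}
Resolvent has 2 literal(s).

2


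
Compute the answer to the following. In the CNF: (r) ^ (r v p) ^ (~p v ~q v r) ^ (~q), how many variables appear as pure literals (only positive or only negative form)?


Check each variable for pure literal status:
p: mixed (not pure)
q: pure negative
r: pure positive
Pure literal count = 2

2


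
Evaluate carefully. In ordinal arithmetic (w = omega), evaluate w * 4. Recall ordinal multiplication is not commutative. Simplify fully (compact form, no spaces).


Compute w * 4.
Ordinal * is associative and left-distributive over +, but NOT commutative; for finite n>1, n*w = w but w*n stays w*n.
w * 4 means 4 copies of w concatenated: w*4.
Result = w*4

w*4


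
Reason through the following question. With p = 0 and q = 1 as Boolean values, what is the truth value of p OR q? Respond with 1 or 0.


p = 0, q = 1
Operation: p OR q
Evaluate: 0 OR 1 = 1

1


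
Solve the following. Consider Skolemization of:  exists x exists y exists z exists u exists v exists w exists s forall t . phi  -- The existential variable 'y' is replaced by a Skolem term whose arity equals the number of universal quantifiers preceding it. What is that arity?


Quantifier prefix: exists x exists y exists z exists u exists v exists w exists s forall t
'y' is existentially quantified at position 2.
No universal quantifiers precede it.
Skolem function arity = 0 (a Skolem constant)

0


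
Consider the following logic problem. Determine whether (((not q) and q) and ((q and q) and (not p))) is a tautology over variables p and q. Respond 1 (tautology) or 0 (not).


Check all 4 assignments:
p=0, q=0: 0
p=0, q=1: 0
p=1, q=0: 0
p=1, q=1: 0
Satisfying count = 0/4.
Tautology iff count = 4: no.

0


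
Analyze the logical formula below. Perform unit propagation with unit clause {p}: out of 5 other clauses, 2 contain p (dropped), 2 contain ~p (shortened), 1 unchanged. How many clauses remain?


Satisfied (removed): 2
Shortened (remain): 2
Unchanged (remain): 1
Remaining = 2 + 1 = 3

3


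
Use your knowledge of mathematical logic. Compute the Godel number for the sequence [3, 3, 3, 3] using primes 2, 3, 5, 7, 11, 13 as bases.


Encode each element as an exponent of the corresponding prime:
  2^3 = 8
  3^3 = 27
  5^3 = 125
  7^3 = 343
Product = 8 * 27 * 125 * 343 = 9261000

9261000


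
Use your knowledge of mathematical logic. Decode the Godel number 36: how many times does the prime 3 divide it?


Factorize 36 by dividing by 3 repeatedly.
Division steps: 3 divides 36 exactly 2 time(s).
Exponent of 3 = 2

2


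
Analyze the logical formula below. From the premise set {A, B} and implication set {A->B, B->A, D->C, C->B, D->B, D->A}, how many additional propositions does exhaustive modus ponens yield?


Initial facts: {A, B}
Apply modus ponens to closure:
  (no implication fires)
Final known: {A, B}
New propositions: {(none)}
Count = 0

0


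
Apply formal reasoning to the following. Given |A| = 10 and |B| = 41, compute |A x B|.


The Cartesian product A x B contains all ordered pairs (a, b).
|A x B| = |A| * |B| = 10 * 41 = 410

410


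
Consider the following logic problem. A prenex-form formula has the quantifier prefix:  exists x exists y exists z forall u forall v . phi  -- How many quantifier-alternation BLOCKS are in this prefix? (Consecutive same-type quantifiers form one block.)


Quantifier-type sequence: E E E A A  (A=forall, E=exists)
Group into maximal same-type runs:
  Ex3 | Ax2
Number of blocks = 2

2


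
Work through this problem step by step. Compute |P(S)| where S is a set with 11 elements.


The power set of a set with n elements has 2^n elements.
|P(S)| = 2^11 = 2048

2048


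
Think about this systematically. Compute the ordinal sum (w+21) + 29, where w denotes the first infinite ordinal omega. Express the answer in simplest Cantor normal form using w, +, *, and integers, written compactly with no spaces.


Compute (w+21) + 29.
Ordinal + is associative but NOT commutative; for finite n>0, n + w = w but w + n stays w+n.
By associativity: (w+21) + 29 = w + (21+29) = w+50.
Result = w+50

w+50


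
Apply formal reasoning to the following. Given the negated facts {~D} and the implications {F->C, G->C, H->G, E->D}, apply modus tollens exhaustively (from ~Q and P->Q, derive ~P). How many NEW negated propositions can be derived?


Initial negated facts: {~D}
Apply modus tollens to closure:
  ~D and E->D  =>  ~E
Final negated: {~D, ~E}
New negations: {~E}
Count = 1

1


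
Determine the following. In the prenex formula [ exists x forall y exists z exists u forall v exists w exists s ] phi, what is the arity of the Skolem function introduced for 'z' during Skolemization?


Quantifier prefix: exists x forall y exists z exists u forall v exists w exists s
'z' is existentially quantified at position 3.
Universal variables preceding it: y
Skolem function arity = 1

1


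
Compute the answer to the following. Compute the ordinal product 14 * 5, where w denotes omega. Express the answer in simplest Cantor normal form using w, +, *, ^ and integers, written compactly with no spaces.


Compute 14 * 5.
Ordinal * is associative and left-distributive over +, but NOT commutative; for finite n>1, n*w = w but w*n stays w*n.
Both finite; ordinal * agrees with natural *: 14 * 5 = 70.
Result = 70

70


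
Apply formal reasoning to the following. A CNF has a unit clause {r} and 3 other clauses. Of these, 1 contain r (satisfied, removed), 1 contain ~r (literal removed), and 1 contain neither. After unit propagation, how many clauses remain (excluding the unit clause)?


Satisfied (removed): 1
Shortened (remain): 1
Unchanged (remain): 1
Remaining = 1 + 1 = 2

2


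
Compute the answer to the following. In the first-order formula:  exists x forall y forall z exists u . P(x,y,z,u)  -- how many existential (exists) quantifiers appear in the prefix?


Quantifier prefix: exists x forall y forall z exists u
Mark each quantifier type:
  E U U E
Universal count = 2, Existential count = 2
Asked for existential (exists) quantifiers: 2

2


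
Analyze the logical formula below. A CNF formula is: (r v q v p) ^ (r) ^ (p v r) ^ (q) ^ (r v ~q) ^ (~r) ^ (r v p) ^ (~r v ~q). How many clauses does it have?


A CNF formula is a conjunction of clauses.
Clauses are separated by ^.
Counting the conjuncts: 8 clauses.

8


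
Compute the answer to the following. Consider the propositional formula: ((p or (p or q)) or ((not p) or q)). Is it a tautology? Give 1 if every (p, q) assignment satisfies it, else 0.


Check all 4 assignments:
p=0, q=0: 1
p=0, q=1: 1
p=1, q=0: 1
p=1, q=1: 1
Satisfying count = 4/4.
Tautology iff count = 4: yes.

1


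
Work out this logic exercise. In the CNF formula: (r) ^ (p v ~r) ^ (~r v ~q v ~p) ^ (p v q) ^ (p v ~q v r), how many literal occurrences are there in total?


Counting literals in each clause:
Clause 1: 1 literal(s)
Clause 2: 2 literal(s)
Clause 3: 3 literal(s)
Clause 4: 2 literal(s)
Clause 5: 3 literal(s)
Total = 11

11


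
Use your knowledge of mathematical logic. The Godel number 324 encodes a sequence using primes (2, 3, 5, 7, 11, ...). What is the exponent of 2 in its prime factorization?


Factorize 324 by dividing by 2 repeatedly.
Division steps: 2 divides 324 exactly 2 time(s).
Exponent of 2 = 2

2


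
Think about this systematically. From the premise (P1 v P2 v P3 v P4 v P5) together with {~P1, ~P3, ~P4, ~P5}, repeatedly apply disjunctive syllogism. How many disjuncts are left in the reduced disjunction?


Original disjuncts (5): P1, P2, P3, P4, P5
Negated (eliminate): ~P1, ~P3, ~P4, ~P5
Remaining disjuncts: P2
Count = 5 - 4 = 1

1


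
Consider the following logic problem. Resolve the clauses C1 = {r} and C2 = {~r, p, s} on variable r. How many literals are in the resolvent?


Remove r from C1 and ~r from C2.
C1 remainder: {}
C2 remainder: {p, s}
Union (resolvent): {p, s}
Resolvent has 2 literal(s).

2


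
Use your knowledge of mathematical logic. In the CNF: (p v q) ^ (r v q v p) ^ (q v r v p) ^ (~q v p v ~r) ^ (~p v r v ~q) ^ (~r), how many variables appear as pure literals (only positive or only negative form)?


Check each variable for pure literal status:
p: mixed (not pure)
q: mixed (not pure)
r: mixed (not pure)
Pure literal count = 0

0


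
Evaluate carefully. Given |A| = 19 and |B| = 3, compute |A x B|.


The Cartesian product A x B contains all ordered pairs (a, b).
|A x B| = |A| * |B| = 19 * 3 = 57

57


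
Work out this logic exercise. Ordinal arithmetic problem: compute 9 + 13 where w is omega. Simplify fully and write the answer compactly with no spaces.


Compute 9 + 13.
Ordinal + is associative but NOT commutative; for finite n>0, n + w = w but w + n stays w+n.
Both operands finite; ordinal + agrees with natural +: 9 + 13 = 22.
Result = 22

22


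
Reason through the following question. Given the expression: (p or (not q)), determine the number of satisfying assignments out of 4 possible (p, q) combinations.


Check all 4 assignments:
p=0, q=0: 1
p=0, q=1: 0
p=1, q=0: 1
p=1, q=1: 1
Count of True = 3

3


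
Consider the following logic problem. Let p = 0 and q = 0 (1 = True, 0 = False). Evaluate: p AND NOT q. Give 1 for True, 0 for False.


p = 0, q = 0
Operation: p AND NOT q
Evaluate: 0 AND NOT 0 = 0

0


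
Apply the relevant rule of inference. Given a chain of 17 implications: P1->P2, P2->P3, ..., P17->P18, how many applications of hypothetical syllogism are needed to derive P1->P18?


With 17 implications in a chain connecting 18 propositions:
P1->P2, P2->P3, ..., P17->P18
Steps needed = (number of implications) - 1 = 17 - 1 = 16

16


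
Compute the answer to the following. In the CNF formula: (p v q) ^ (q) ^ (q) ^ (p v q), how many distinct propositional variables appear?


Identify each variable that appears in the formula.
Variables found: p, q
Count = 2

2


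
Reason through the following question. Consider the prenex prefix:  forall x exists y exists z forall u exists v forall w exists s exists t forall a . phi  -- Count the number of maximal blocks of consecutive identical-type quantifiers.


Quantifier-type sequence: A E E A E A E E A  (A=forall, E=exists)
Group into maximal same-type runs:
  Ax1 | Ex2 | Ax1 | Ex1 | Ax1 | Ex2 | Ax1
Number of blocks = 7

7


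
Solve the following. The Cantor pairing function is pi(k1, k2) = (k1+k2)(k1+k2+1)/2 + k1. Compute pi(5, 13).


k1 + k2 = 18
(k1+k2)(k1+k2+1)/2 = 18 * 19 / 2 = 171
pi = 171 + 5 = 176

176


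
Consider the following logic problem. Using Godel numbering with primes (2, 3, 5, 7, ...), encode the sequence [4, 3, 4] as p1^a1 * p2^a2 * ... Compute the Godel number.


Encode each element as an exponent of the corresponding prime:
  2^4 = 16
  3^3 = 27
  5^4 = 625
Product = 16 * 27 * 625 = 270000

270000


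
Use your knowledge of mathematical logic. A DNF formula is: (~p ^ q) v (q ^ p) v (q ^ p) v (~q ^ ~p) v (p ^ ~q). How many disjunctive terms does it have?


A DNF formula is a disjunction of terms (conjunctions).
Terms are separated by v.
Counting the disjuncts: 5 terms.

5


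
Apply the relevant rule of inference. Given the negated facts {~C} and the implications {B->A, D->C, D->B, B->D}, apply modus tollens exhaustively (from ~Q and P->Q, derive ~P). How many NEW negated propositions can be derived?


Initial negated facts: {~C}
Apply modus tollens to closure:
  ~C and D->C  =>  ~D
  ~D and B->D  =>  ~B
Final negated: {~B, ~C, ~D}
New negations: {~B, ~D}
Count = 2

2


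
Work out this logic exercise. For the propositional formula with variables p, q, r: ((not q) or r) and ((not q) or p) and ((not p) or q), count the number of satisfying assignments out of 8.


Evaluate all 8 assignments for p, q, r:
p=0, q=0, r=0: 1
p=0, q=0, r=1: 1
p=0, q=1, r=0: 0
p=0, q=1, r=1: 0
p=1, q=0, r=0: 0
p=1, q=0, r=1: 0
p=1, q=1, r=0: 0
p=1, q=1, r=1: 1
Satisfying count = 3

3


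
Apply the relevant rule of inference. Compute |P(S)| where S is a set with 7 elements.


The power set of a set with n elements has 2^n elements.
|P(S)| = 2^7 = 128

128


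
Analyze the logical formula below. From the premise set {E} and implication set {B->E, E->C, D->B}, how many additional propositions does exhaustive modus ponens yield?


Initial facts: {E}
Apply modus ponens to closure:
  E and E->C  =>  C
Final known: {C, E}
New propositions: {C}
Count = 1

1


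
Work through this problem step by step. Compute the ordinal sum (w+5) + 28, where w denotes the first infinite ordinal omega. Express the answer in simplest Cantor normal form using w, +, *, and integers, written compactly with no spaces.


Compute (w+5) + 28.
Ordinal + is associative but NOT commutative; for finite n>0, n + w = w but w + n stays w+n.
By associativity: (w+5) + 28 = w + (5+28) = w+33.
Result = w+33

w+33


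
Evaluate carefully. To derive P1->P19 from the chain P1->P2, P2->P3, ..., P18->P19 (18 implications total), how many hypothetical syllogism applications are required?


With 18 implications in a chain connecting 19 propositions:
P1->P2, P2->P3, ..., P18->P19
Steps needed = (number of implications) - 1 = 18 - 1 = 17

17


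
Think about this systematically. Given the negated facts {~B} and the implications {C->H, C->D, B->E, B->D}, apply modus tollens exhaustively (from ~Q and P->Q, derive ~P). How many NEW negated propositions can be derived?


Initial negated facts: {~B}
Apply modus tollens to closure:
  (no implication fires)
Final negated: {~B}
New negations: {(none)}
Count = 0

0


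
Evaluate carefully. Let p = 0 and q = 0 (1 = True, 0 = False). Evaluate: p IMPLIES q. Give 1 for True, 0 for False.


p = 0, q = 0
Operation: p IMPLIES q
Evaluate: 0 IMPLIES 0 = 1

1


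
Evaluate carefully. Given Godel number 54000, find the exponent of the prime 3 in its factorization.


Factorize 54000 by dividing by 3 repeatedly.
Division steps: 3 divides 54000 exactly 3 time(s).
Exponent of 3 = 3

3


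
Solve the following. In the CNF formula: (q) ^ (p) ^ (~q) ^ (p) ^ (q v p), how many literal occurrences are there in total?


Counting literals in each clause:
Clause 1: 1 literal(s)
Clause 2: 1 literal(s)
Clause 3: 1 literal(s)
Clause 4: 1 literal(s)
Clause 5: 2 literal(s)
Total = 6

6


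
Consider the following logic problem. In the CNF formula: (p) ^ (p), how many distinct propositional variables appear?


Identify each variable that appears in the formula.
Variables found: p
Count = 1

1


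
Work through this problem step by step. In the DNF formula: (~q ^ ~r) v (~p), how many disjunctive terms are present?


A DNF formula is a disjunction of terms (conjunctions).
Terms are separated by v.
Counting the disjuncts: 2 terms.

2


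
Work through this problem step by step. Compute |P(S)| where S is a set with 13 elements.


The power set of a set with n elements has 2^n elements.
|P(S)| = 2^13 = 8192

8192


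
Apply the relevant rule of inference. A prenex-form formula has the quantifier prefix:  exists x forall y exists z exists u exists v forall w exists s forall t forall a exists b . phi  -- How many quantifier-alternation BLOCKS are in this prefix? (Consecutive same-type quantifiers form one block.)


Quantifier-type sequence: E A E E E A E A A E  (A=forall, E=exists)
Group into maximal same-type runs:
  Ex1 | Ax1 | Ex3 | Ax1 | Ex1 | Ax2 | Ex1
Number of blocks = 7

7


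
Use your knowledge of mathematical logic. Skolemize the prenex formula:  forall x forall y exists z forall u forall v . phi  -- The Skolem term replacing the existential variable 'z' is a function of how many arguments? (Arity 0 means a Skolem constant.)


Quantifier prefix: forall x forall y exists z forall u forall v
'z' is existentially quantified at position 3.
Universal variables preceding it: x, y
Skolem function arity = 2

2


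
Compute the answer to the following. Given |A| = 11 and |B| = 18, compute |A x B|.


The Cartesian product A x B contains all ordered pairs (a, b).
|A x B| = |A| * |B| = 11 * 18 = 198

198


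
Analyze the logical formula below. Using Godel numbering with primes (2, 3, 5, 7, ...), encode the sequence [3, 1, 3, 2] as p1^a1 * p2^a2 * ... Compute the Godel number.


Encode each element as an exponent of the corresponding prime:
  2^3 = 8
  3^1 = 3
  5^3 = 125
  7^2 = 49
Product = 8 * 3 * 125 * 49 = 147000

147000


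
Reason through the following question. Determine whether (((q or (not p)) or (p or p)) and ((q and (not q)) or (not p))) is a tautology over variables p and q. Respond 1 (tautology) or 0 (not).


Check all 4 assignments:
p=0, q=0: 1
p=0, q=1: 1
p=1, q=0: 0
p=1, q=1: 0
Satisfying count = 2/4.
Tautology iff count = 4: no.

0


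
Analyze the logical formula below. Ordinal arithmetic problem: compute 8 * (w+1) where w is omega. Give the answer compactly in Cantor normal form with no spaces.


Compute 8 * (w+1).
Ordinal * is associative and left-distributive over +, but NOT commutative; for finite n>1, n*w = w but w*n stays w*n.
By left-distributivity: 8 * (w+1) = 8*w + 8*1 = w + 8 = w+8.
Result = w+8

w+8


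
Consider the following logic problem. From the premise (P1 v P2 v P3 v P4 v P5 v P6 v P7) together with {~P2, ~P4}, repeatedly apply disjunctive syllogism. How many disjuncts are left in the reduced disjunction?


Original disjuncts (7): P1, P2, P3, P4, P5, P6, P7
Negated (eliminate): ~P2, ~P4
Remaining disjuncts: P1, P3, P5, P6, P7
Count = 7 - 2 = 5

5


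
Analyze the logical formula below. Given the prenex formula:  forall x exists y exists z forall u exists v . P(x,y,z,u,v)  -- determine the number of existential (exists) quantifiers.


Quantifier prefix: forall x exists y exists z forall u exists v
Mark each quantifier type:
  U E E U E
Universal count = 2, Existential count = 3
Asked for existential (exists) quantifiers: 3

3


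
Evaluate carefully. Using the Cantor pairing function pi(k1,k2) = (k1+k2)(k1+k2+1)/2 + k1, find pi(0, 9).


k1 + k2 = 9
(k1+k2)(k1+k2+1)/2 = 9 * 10 / 2 = 45
pi = 45 + 0 = 45

45


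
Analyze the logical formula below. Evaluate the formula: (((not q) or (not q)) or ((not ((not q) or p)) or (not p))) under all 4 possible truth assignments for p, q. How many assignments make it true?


Check all 4 assignments:
p=0, q=0: 1
p=0, q=1: 1
p=1, q=0: 1
p=1, q=1: 0
Count of True = 3

3


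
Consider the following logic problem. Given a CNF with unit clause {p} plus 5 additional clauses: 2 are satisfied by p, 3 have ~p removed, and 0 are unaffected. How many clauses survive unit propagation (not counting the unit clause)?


Satisfied (removed): 2
Shortened (remain): 3
Unchanged (remain): 0
Remaining = 3 + 0 = 3

3


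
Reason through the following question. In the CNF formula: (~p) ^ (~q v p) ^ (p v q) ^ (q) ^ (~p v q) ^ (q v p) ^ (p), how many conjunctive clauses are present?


A CNF formula is a conjunction of clauses.
Clauses are separated by ^.
Counting the conjuncts: 7 clauses.

7


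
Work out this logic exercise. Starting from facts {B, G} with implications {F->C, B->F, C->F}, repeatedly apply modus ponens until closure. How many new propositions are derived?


Initial facts: {B, G}
Apply modus ponens to closure:
  B and B->F  =>  F
  F and F->C  =>  C
Final known: {B, C, F, G}
New propositions: {C, F}
Count = 2

2


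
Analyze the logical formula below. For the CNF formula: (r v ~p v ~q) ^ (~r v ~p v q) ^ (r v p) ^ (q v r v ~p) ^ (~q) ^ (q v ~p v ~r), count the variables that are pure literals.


Check each variable for pure literal status:
p: mixed (not pure)
q: mixed (not pure)
r: mixed (not pure)
Pure literal count = 0

0


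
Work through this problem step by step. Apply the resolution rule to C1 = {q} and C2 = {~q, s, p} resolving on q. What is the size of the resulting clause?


Remove q from C1 and ~q from C2.
C1 remainder: {}
C2 remainder: {s, p}
Union (resolvent): {p, s}
Resolvent has 2 literal(s).

2


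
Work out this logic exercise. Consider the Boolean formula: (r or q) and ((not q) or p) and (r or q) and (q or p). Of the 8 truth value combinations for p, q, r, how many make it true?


Evaluate all 8 assignments for p, q, r:
p=0, q=0, r=0: 0
p=0, q=0, r=1: 0
p=0, q=1, r=0: 0
p=0, q=1, r=1: 0
p=1, q=0, r=0: 0
p=1, q=0, r=1: 1
p=1, q=1, r=0: 1
p=1, q=1, r=1: 1
Satisfying count = 3

3


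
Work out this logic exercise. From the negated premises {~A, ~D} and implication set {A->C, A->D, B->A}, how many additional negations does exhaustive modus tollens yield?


Initial negated facts: {~A, ~D}
Apply modus tollens to closure:
  ~A and B->A  =>  ~B
Final negated: {~A, ~B, ~D}
New negations: {~B}
Count = 1

1


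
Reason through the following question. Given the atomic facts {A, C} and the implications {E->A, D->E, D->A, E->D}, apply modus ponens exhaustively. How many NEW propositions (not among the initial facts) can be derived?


Initial facts: {A, C}
Apply modus ponens to closure:
  (no implication fires)
Final known: {A, C}
New propositions: {(none)}
Count = 0

0


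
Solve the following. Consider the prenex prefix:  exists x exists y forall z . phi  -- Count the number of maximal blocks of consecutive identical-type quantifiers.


Quantifier-type sequence: E E A  (A=forall, E=exists)
Group into maximal same-type runs:
  Ex2 | Ax1
Number of blocks = 2

2


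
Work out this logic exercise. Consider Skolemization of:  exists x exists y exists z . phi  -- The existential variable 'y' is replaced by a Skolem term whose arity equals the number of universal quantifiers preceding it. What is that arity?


Quantifier prefix: exists x exists y exists z
'y' is existentially quantified at position 2.
No universal quantifiers precede it.
Skolem function arity = 0 (a Skolem constant)

0


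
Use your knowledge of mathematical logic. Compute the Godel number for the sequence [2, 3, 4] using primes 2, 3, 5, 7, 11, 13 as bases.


Encode each element as an exponent of the corresponding prime:
  2^2 = 4
  3^3 = 27
  5^4 = 625
Product = 4 * 27 * 625 = 67500

67500


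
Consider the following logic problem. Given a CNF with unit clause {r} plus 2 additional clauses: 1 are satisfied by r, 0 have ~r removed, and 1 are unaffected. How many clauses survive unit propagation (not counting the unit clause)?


Satisfied (removed): 1
Shortened (remain): 0
Unchanged (remain): 1
Remaining = 0 + 1 = 1

1


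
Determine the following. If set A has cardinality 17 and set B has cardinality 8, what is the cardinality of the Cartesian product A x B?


The Cartesian product A x B contains all ordered pairs (a, b).
|A x B| = |A| * |B| = 17 * 8 = 136

136


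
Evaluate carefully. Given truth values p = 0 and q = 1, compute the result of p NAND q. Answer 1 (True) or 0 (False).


p = 0, q = 1
Operation: p NAND q
Evaluate: 0 NAND 1 = 1

1


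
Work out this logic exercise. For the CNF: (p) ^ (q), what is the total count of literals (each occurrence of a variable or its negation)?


Counting literals in each clause:
Clause 1: 1 literal(s)
Clause 2: 1 literal(s)
Total = 2

2


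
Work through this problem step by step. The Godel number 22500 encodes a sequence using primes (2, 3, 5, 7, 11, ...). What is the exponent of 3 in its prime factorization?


Factorize 22500 by dividing by 3 repeatedly.
Division steps: 3 divides 22500 exactly 2 time(s).
Exponent of 3 = 2

2


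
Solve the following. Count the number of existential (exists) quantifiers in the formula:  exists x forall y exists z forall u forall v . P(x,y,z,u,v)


Quantifier prefix: exists x forall y exists z forall u forall v
Mark each quantifier type:
  E U E U U
Universal count = 3, Existential count = 2
Asked for existential (exists) quantifiers: 2

2


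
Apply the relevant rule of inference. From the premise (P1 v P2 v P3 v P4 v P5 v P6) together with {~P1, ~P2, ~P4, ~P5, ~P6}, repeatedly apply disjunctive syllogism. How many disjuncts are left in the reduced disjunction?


Original disjuncts (6): P1, P2, P3, P4, P5, P6
Negated (eliminate): ~P1, ~P2, ~P4, ~P5, ~P6
Remaining disjuncts: P3
Count = 6 - 5 = 1

1


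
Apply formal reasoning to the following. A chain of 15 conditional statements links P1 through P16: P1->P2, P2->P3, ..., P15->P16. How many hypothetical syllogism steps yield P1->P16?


With 15 implications in a chain connecting 16 propositions:
P1->P2, P2->P3, ..., P15->P16
Steps needed = (number of implications) - 1 = 15 - 1 = 14

14


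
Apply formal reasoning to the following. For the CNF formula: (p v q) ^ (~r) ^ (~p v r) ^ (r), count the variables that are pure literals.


Check each variable for pure literal status:
p: mixed (not pure)
q: pure positive
r: mixed (not pure)
Pure literal count = 1

1


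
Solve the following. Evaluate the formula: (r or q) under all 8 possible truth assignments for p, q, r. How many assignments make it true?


Check all 8 assignments:
p=0, q=0, r=0: 0
p=0, q=0, r=1: 1
p=0, q=1, r=0: 1
p=0, q=1, r=1: 1
p=1, q=0, r=0: 0
p=1, q=0, r=1: 1
p=1, q=1, r=0: 1
p=1, q=1, r=1: 1
Count of True = 6

6


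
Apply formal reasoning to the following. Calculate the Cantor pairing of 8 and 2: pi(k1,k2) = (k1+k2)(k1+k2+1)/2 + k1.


k1 + k2 = 10
(k1+k2)(k1+k2+1)/2 = 10 * 11 / 2 = 55
pi = 55 + 8 = 63

63


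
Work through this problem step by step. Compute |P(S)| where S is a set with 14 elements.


The power set of a set with n elements has 2^n elements.
|P(S)| = 2^14 = 16384

16384


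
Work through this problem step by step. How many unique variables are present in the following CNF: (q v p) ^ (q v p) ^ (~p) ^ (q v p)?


Identify each variable that appears in the formula.
Variables found: p, q
Count = 2

2


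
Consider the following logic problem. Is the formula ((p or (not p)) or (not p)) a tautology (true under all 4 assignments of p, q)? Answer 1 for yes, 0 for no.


Check all 4 assignments:
p=0, q=0: 1
p=0, q=1: 1
p=1, q=0: 1
p=1, q=1: 1
Satisfying count = 4/4.
Tautology iff count = 4: yes.

1


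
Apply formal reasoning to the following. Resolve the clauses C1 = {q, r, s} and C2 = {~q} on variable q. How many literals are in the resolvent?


Remove q from C1 and ~q from C2.
C1 remainder: {r, s}
C2 remainder: {}
Union (resolvent): {r, s}
Resolvent has 2 literal(s).

2


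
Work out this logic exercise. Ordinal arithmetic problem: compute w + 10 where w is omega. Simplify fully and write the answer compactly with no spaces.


Compute w + 10.
Ordinal + is associative but NOT commutative; for finite n>0, n + w = w but w + n stays w+n.
w + 10 is already in normal form (a successor ordinal beyond w).
Result = w+10

w+10


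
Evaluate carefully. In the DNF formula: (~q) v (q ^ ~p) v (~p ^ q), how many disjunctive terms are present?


A DNF formula is a disjunction of terms (conjunctions).
Terms are separated by v.
Counting the disjuncts: 3 terms.

3


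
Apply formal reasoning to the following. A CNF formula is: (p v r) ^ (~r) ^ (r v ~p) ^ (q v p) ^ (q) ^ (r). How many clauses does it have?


A CNF formula is a conjunction of clauses.
Clauses are separated by ^.
Counting the conjuncts: 6 clauses.

6


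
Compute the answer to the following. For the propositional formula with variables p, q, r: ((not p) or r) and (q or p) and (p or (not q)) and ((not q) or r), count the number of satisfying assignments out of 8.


Evaluate all 8 assignments for p, q, r:
p=0, q=0, r=0: 0
p=0, q=0, r=1: 0
p=0, q=1, r=0: 0
p=0, q=1, r=1: 0
p=1, q=0, r=0: 0
p=1, q=0, r=1: 1
p=1, q=1, r=0: 0
p=1, q=1, r=1: 1
Satisfying count = 2

2


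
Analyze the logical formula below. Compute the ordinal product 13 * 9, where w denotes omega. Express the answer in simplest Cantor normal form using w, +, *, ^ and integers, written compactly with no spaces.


Compute 13 * 9.
Ordinal * is associative and left-distributive over +, but NOT commutative; for finite n>1, n*w = w but w*n stays w*n.
Both finite; ordinal * agrees with natural *: 13 * 9 = 117.
Result = 117

117


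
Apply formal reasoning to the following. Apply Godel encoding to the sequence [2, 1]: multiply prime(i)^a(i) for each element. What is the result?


Encode each element as an exponent of the corresponding prime:
  2^2 = 4
  3^1 = 3
Product = 4 * 3 = 12

12


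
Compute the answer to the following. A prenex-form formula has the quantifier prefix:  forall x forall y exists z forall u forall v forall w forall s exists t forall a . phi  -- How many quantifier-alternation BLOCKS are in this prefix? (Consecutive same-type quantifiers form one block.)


Quantifier-type sequence: A A E A A A A E A  (A=forall, E=exists)
Group into maximal same-type runs:
  Ax2 | Ex1 | Ax4 | Ex1 | Ax1
Number of blocks = 5

5


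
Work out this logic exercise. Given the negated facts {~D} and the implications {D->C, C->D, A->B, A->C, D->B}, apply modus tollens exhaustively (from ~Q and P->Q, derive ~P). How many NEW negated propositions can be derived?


Initial negated facts: {~D}
Apply modus tollens to closure:
  ~D and C->D  =>  ~C
  ~C and A->C  =>  ~A
Final negated: {~A, ~C, ~D}
New negations: {~A, ~C}
Count = 2

2


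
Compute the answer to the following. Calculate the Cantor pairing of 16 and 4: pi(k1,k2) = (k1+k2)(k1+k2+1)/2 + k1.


k1 + k2 = 20
(k1+k2)(k1+k2+1)/2 = 20 * 21 / 2 = 210
pi = 210 + 16 = 226

226


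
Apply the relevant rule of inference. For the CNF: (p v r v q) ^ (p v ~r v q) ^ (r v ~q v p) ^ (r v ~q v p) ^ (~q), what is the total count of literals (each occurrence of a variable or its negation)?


Counting literals in each clause:
Clause 1: 3 literal(s)
Clause 2: 3 literal(s)
Clause 3: 3 literal(s)
Clause 4: 3 literal(s)
Clause 5: 1 literal(s)
Total = 13

13


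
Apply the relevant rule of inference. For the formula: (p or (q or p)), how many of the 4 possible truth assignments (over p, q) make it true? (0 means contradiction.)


Check all 4 assignments:
p=0, q=0: 0
p=0, q=1: 1
p=1, q=0: 1
p=1, q=1: 1
Count of True = 3

3


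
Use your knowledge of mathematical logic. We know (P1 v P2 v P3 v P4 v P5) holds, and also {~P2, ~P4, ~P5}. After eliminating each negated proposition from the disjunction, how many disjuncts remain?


Original disjuncts (5): P1, P2, P3, P4, P5
Negated (eliminate): ~P2, ~P4, ~P5
Remaining disjuncts: P1, P3
Count = 5 - 3 = 2

2


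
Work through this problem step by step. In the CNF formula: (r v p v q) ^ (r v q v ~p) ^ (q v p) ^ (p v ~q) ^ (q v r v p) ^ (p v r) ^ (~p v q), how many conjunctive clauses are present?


A CNF formula is a conjunction of clauses.
Clauses are separated by ^.
Counting the conjuncts: 7 clauses.

7


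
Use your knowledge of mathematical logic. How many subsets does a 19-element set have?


The power set of a set with n elements has 2^n elements.
|P(S)| = 2^19 = 524288

524288


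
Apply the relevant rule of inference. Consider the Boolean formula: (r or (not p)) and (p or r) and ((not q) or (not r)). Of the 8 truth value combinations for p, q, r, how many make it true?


Evaluate all 8 assignments for p, q, r:
p=0, q=0, r=0: 0
p=0, q=0, r=1: 1
p=0, q=1, r=0: 0
p=0, q=1, r=1: 0
p=1, q=0, r=0: 0
p=1, q=0, r=1: 1
p=1, q=1, r=0: 0
p=1, q=1, r=1: 0
Satisfying count = 2

2


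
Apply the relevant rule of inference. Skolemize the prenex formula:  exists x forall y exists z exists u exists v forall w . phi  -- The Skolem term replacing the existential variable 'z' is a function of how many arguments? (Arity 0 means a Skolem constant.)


Quantifier prefix: exists x forall y exists z exists u exists v forall w
'z' is existentially quantified at position 3.
Universal variables preceding it: y
Skolem function arity = 1

1


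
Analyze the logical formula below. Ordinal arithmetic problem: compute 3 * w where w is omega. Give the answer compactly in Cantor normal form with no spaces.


Compute 3 * w.
Ordinal * is associative and left-distributive over +, but NOT commutative; for finite n>1, n*w = w but w*n stays w*n.
For finite n>0, n * w = sup{n*k : k<w} = w. So 3 * w = w.
Result = w

w


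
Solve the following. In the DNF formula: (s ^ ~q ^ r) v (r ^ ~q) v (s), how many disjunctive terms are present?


A DNF formula is a disjunction of terms (conjunctions).
Terms are separated by v.
Counting the disjuncts: 3 terms.

3


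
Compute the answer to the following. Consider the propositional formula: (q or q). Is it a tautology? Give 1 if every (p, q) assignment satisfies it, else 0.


Check all 4 assignments:
p=0, q=0: 0
p=0, q=1: 1
p=1, q=0: 0
p=1, q=1: 1
Satisfying count = 2/4.
Tautology iff count = 4: no.

0


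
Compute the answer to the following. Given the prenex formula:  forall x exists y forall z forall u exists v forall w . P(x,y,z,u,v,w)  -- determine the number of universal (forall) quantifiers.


Quantifier prefix: forall x exists y forall z forall u exists v forall w
Mark each quantifier type:
  U E U U E U
Universal count = 4, Existential count = 2
Asked for universal (forall) quantifiers: 4

4


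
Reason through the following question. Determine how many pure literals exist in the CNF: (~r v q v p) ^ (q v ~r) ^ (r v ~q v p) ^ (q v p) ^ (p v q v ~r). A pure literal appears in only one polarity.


Check each variable for pure literal status:
p: pure positive
q: mixed (not pure)
r: mixed (not pure)
Pure literal count = 1

1


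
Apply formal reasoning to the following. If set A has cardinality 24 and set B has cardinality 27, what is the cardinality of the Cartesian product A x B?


The Cartesian product A x B contains all ordered pairs (a, b).
|A x B| = |A| * |B| = 24 * 27 = 648

648


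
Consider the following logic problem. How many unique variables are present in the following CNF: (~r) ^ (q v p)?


Identify each variable that appears in the formula.
Variables found: p, q, r
Count = 3

3


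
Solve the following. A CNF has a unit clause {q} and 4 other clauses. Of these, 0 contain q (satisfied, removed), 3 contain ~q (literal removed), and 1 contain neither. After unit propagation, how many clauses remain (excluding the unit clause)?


Satisfied (removed): 0
Shortened (remain): 3
Unchanged (remain): 1
Remaining = 3 + 1 = 4

4
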